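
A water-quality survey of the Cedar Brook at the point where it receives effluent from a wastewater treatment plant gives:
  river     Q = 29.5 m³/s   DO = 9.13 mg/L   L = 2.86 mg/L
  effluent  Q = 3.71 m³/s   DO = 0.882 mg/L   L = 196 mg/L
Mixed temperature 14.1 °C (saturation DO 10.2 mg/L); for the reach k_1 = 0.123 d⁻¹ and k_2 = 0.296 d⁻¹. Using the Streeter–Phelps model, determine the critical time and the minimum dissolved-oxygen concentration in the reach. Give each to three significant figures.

Mixed DO = (29.5×9.13 + 3.71×0.882)/(29.5+3.71) = 272.6/33.21 = 8.209 mg/L.
Mixed L₀ = (29.5×2.86 + 3.71×196)/(33.21) = 811.5/33.21 = 24.44 mg/L.
Initial deficit D₀ = C_s − DO₀ = 10.2 − 8.209 = 1.991 mg/L.
t_c = (1/0.1730) ln[(0.296/0.123)(1 − 1.991×0.1730/(0.123×24.44))] = 5.780 × ln(2.131) = 4.372 d.
D_c = (0.123/0.296) × 24.44 × e^(−0.123×4.372) = 0.4155 × 24.44 × 0.5840 = 5.930 mg/L.
Minimum DO = 10.2 − 5.930 = 4.270 mg/L.

t_c ≈ 4.37 d; minimum DO ≈ 4.27 mg/L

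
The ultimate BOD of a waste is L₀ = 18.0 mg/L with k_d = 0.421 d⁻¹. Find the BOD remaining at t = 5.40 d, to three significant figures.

L_t = L₀ e^(−k_d t) = 18.0 × e^(−0.421×5.40) = 18.0 × 0.1030 = 1.853 mg/L.

L ≈ 1.85 mg/L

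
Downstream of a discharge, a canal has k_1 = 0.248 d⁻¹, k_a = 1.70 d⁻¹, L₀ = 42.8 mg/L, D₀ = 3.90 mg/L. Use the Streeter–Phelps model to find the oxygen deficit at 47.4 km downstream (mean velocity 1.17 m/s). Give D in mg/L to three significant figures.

Travel time t = x/v = 47.4 km / (1.17 m/s) = 47400 m / 1.17 m/s = 40510 s = 0.4689 d.
k_1 L₀/(k_a−k_1) = 0.248×42.8/(1.70−0.248) = 10.61/1.452 = 7.310 mg/L.
e^(−k_1 t) = e^(−0.248×0.4689) = 0.8902; e^(−k_a t) = e^(−1.70×0.4689) = 0.4506.
D = 7.310 × (0.8902 − 0.4506) + 3.90 × 0.4506 = 3.214 + 1.757 = 4.971 mg/L.

D ≈ 4.97 mg/L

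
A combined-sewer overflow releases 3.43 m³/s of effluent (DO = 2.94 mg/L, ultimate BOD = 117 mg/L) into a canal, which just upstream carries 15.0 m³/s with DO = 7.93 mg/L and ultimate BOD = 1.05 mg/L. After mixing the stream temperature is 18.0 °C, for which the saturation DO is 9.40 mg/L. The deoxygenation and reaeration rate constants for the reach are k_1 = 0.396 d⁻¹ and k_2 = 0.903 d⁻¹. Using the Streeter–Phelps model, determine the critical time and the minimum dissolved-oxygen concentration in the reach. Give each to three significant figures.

t_c ≈ 1.34 d; minimum DO ≈ 3.56 mg/L

Mixed DO = (15.0×7.93 + 3.43×2.94)/(15.0+3.43) = 129.0/18.43 = 7.001 mg/L.
Mixed L₀ = (15.0×1.05 + 3.43×117)/(18.43) = 417.1/18.43 = 22.63 mg/L.
Initial deficit D₀ = C_s − DO₀ = 9.40 − 7.001 = 2.399 mg/L.
t_c = (1/0.5070) ln[(0.903/0.396)(1 − 2.399×0.5070/(0.396×22.63))] = 1.972 × ln(1.971) = 1.338 d.
D_c = (0.396/0.903) × 22.63 × e^(−0.396×1.338) = 0.4385 × 22.63 × 0.5887 = 5.842 mg/L.
Minimum DO = 9.40 − 5.842 = 3.558 mg/L.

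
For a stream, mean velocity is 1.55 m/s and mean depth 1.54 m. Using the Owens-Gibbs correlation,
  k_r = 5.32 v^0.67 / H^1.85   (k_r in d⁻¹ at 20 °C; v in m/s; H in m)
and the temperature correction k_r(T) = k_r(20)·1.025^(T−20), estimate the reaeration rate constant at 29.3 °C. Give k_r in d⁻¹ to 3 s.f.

k_r(20) = 5.32 × 1.55^0.67 / 1.54^1.85 = 5.32 × 1.341 / 2.223 = 3.210 d⁻¹.
k_r(29.3) = 3.210 × 1.025^(29.3−20) = 3.210 × 1.258 = 4.039 d⁻¹.

k_r ≈ 4.04 d⁻¹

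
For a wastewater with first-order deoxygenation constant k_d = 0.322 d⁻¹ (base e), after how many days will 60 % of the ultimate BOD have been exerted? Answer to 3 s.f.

y/L₀ = 1 − e^(−k_d t) = 0.60 ⇒ e^(−k_d t) = 0.400
t = −ln(0.400) / 0.322 = 0.9163 / 0.322 = 2.846 d.

t ≈ 2.85 d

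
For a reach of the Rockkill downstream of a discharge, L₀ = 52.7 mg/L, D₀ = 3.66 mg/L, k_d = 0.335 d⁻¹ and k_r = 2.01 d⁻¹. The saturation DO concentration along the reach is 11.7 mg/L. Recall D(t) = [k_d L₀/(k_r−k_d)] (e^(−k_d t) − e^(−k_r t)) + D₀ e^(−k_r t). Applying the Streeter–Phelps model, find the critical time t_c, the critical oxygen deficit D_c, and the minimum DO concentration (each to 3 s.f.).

With k_r/k_d = 6.000 and 1 − D₀(k_r−k_d)/(k_d L₀) = 0.6528,
t_c = ln(6.000 × 0.6528) / (2.01 − 0.335) = ln(3.917) / 1.675 = 1.365/1.675 = 0.8150 d.
D_c = (k_d/k_r) L₀ e^(−k_d t_c) = (0.335/2.01) × 52.7 × e^(−0.335×0.8150) = 0.1667 × 52.7 × 0.7611 = 6.685 mg/L.
Minimum DO = C_s − D_c = 11.7 − 6.685 = 5.015 mg/L.

t_c ≈ 0.815 d; D_c ≈ 6.68 mg/L; min DO ≈ 5.02 mg/L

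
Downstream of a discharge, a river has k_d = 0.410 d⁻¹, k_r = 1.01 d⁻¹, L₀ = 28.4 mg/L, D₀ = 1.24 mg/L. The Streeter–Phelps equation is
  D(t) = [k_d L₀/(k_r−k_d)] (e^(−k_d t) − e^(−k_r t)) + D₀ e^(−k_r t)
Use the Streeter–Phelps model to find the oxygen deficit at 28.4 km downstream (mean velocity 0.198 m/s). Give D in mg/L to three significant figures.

Travel time t = x/v = 28.4 km / (0.198 m/s) = 28400 m / 0.198 m/s = 143400 s = 1.660 d.
k_d L₀/(k_r−k_d) = 0.410×28.4/(1.01−0.410) = 11.64/0.6000 = 19.41 mg/L.
e^(−k_d t) = e^(−0.410×1.660) = 0.5063; e^(−k_r t) = e^(−1.01×1.660) = 0.1870.
D = 19.41 × (0.5063 − 0.1870) + 1.24 × 0.1870 = 6.197 + 0.2319 = 6.428 mg/L.

D ≈ 6.43 mg/L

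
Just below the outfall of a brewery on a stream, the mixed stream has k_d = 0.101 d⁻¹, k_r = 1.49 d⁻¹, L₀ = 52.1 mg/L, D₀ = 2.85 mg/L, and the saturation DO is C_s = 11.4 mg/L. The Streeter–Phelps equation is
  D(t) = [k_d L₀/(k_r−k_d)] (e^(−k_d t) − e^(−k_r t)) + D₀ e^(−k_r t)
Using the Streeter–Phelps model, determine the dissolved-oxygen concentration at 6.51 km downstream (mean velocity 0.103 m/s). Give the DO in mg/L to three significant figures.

DO ≈ 8.20 mg/L

Travel time t = x/v = 6.51 km / (0.103 m/s) = 6510 m / 0.103 m/s = 63200 s = 0.7315 d.
k_d L₀/(k_r−k_d) = 0.101×52.1/(1.49−0.101) = 5.262/1.389 = 3.788 mg/L.
e^(−k_d t) = e^(−0.101×0.7315) = 0.9288; e^(−k_r t) = e^(−1.49×0.7315) = 0.3362.
D = 3.788 × (0.9288 − 0.3362) + 2.85 × 0.3362 = 2.245 + 0.9582 = 3.203 mg/L.
DO = C_s − D = 11.4 − 3.203 = 8.197 mg/L.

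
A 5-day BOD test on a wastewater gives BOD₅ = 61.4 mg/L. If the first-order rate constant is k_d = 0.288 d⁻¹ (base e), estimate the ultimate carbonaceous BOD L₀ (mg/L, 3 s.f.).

BOD₅ = L₀(1 − e^(−5k_d)) ⇒ L₀ = BOD₅ / (1 − e^(−5×0.288))
= 61.4 / (1 − 0.2369) = 61.4 / 0.7631 = 80.46 mg/L.

L₀ ≈ 80.5 mg/L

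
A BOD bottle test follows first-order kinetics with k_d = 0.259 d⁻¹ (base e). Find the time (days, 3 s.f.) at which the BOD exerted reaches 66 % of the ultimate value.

t ≈ 4.17 d

y/L₀ = 1 − e^(−k_d t) = 0.66 ⇒ e^(−k_d t) = 0.340
t = −ln(0.340) / 0.259 = 1.079 / 0.259 = 4.165 d.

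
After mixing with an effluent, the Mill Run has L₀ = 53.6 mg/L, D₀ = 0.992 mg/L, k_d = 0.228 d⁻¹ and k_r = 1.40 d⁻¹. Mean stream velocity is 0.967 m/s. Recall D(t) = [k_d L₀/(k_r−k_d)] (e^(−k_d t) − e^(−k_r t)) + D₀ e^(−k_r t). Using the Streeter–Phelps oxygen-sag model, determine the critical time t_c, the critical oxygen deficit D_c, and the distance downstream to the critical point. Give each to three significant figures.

At the critical point dD/dt = 0, so k_d L₀ e^(−k_d t) = k_r D. Substituting D(t) from the Streeter–Phelps equation and solving for t gives
t_c = ln[(k_r/k_d)(1 − D₀(k_r−k_d)/(k_d L₀))] / (k_r−k_d).
Here k_r−k_d = 1.172 d⁻¹ and 1 − D₀(k_r−k_d)/(k_d L₀) = 1 − 0.992×1.172/(0.228×53.6) = 0.9049, so
t_c = ln(6.140 × 0.9049) / 1.172 = 1.715 / 1.172 = 1.463 d.
D_c = (k_d/k_r) L₀ e^(−k_d t_c) = (0.228/1.40) × 53.6 × e^(−0.228×1.463) = 0.1629 × 53.6 × 0.7163 = 6.253 mg/L.
x_c = v t_c = 0.967 m/s × 1.463 d × 86400 s/d = 122300 m ≈ 122 km.

t_c ≈ 1.46 d; D_c ≈ 6.25 mg/L; x_c ≈ 122 km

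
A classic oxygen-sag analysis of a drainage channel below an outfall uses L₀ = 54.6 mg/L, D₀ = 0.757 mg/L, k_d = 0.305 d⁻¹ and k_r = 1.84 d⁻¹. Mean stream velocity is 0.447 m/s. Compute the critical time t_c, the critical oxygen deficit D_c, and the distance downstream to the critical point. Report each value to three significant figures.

At the critical point dD/dt = 0, so k_d L₀ e^(−k_d t) = k_r D. Substituting D(t) from the Streeter–Phelps equation and solving for t gives
t_c = ln[(k_r/k_d)(1 − D₀(k_r−k_d)/(k_d L₀))] / (k_r−k_d).
Here k_r−k_d = 1.535 d⁻¹ and 1 − D₀(k_r−k_d)/(k_d L₀) = 1 − 0.757×1.535/(0.305×54.6) = 0.9302, so
t_c = ln(6.033 × 0.9302) / 1.535 = 1.725 / 1.535 = 1.124 d.
L(t_c) = L₀ e^(−k_d t_c) = 54.6 × 0.7098 = 38.76 mg/L, and at the critical point k_r D_c = k_d L, so D_c = (0.305/1.84) × 38.76 = 6.424 mg/L.
x_c = v t_c = 0.447 m/s × 1.124 d × 86400 s/d = 43400 m ≈ 43.4 km.

t_c ≈ 1.12 d; D_c ≈ 6.42 mg/L; x_c ≈ 43.4 km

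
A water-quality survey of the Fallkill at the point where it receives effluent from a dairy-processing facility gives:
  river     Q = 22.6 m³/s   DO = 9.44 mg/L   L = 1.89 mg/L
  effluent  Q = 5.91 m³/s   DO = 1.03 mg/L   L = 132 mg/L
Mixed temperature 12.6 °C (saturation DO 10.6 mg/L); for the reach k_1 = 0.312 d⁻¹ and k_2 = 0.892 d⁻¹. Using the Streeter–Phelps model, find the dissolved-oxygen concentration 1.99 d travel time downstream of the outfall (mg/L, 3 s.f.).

Mixed DO = (22.6×9.44 + 5.91×1.03)/(22.6+5.91) = 219.4/28.51 = 7.697 mg/L.
Mixed L₀ = (22.6×1.89 + 5.91×132)/(28.51) = 822.8/28.51 = 28.86 mg/L.
Initial deficit D₀ = C_s − DO₀ = 10.6 − 7.697 = 2.903 mg/L.
D(1.99) = [0.312×28.86/(0.892−0.312)](e^(−0.312×1.99) − e^(−0.892×1.99)) + 2.903 e^(−0.892×1.99)
= 15.53 × (0.5375 − 0.1695) + 2.903 × 0.1695 = 6.205 mg/L.
DO = 10.6 − 6.205 = 4.395 mg/L.

DO ≈ 4.39 mg/L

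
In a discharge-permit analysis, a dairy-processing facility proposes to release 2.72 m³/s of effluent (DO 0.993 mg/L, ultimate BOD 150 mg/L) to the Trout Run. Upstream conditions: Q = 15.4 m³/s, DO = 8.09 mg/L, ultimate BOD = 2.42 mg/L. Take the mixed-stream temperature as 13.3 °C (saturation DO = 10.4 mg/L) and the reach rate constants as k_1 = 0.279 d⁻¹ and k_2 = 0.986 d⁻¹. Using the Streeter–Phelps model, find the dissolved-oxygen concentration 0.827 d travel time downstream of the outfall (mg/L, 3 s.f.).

DO ≈ 5.50 mg/L

Mixed DO = (15.4×8.09 + 2.72×0.993)/(15.4+2.72) = 127.3/18.12 = 7.025 mg/L.
Mixed L₀ = (15.4×2.42 + 2.72×150)/(18.12) = 445.3/18.12 = 24.57 mg/L.
Initial deficit D₀ = C_s − DO₀ = 10.4 − 7.025 = 3.375 mg/L.
D(0.827) = [0.279×24.57/(0.986−0.279)](e^(−0.279×0.827) − e^(−0.986×0.827)) + 3.375 e^(−0.986×0.827)
= 9.697 × (0.7940 − 0.4425) + 3.375 × 0.4425 = 4.902 mg/L.
DO = 10.4 − 4.902 = 5.498 mg/L.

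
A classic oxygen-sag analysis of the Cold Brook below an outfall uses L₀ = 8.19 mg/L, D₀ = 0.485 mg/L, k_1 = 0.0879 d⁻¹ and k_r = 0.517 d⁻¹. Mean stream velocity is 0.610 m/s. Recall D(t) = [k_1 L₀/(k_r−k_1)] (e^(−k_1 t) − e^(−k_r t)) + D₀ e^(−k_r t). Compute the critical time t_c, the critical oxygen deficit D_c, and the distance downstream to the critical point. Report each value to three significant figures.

t_c = [1/(k_r−k_1)] ln[(k_r/k_1)(1 − D₀(k_r−k_1)/(k_1 L₀))]
= [1/(0.517−0.0879)] ln[(0.517/0.0879)(1 − 0.485×0.4291/(0.0879×8.19))]
= (1/0.4291) ln[5.882 × 0.7109] = 2.330 × ln(4.181) = 2.330 × 1.431 = 3.334 d.
L(t_c) = L₀ e^(−k_1 t_c) = 8.19 × 0.7460 = 6.110 mg/L, and at the critical point k_r D_c = k_1 L, so D_c = (0.0879/0.517) × 6.110 = 1.039 mg/L.
x_c = v t_c = 0.610 m/s × 3.334 d × 86400 s/d = 175700 m ≈ 176 km.

t_c ≈ 3.33 d; D_c ≈ 1.04 mg/L; x_c ≈ 176 km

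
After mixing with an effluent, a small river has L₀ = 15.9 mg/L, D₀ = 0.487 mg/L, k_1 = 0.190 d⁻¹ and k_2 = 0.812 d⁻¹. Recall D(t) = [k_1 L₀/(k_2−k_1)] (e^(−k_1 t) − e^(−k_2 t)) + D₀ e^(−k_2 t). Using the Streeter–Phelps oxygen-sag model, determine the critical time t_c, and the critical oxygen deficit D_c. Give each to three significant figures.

t_c ≈ 2.17 d; D_c ≈ 2.47 mg/L

At the critical point dD/dt = 0, so k_1 L₀ e^(−k_1 t) = k_2 D. Substituting D(t) from the Streeter–Phelps equation and solving for t gives
t_c = ln[(k_2/k_1)(1 − D₀(k_2−k_1)/(k_1 L₀))] / (k_2−k_1).
Here k_2−k_1 = 0.6220 d⁻¹ and 1 − D₀(k_2−k_1)/(k_1 L₀) = 1 − 0.487×0.6220/(0.190×15.9) = 0.8997, so
t_c = ln(4.274 × 0.8997) / 0.6220 = 1.347 / 0.6220 = 2.165 d.
D_c = (k_1/k_2) L₀ e^(−k_1 t_c) = (0.190/0.812) × 15.9 × e^(−0.190×2.165) = 0.2340 × 15.9 × 0.6627 = 2.466 mg/L.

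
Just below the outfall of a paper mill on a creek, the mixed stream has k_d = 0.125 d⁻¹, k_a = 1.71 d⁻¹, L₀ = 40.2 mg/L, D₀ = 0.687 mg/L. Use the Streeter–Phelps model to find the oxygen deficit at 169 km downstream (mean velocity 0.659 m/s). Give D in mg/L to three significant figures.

D ≈ 2.17 mg/L

Travel time t = x/v = 169 km / (0.659 m/s) = 169000 m / 0.659 m/s = 256400 s = 2.968 d.
k_d L₀/(k_a−k_d) = 0.125×40.2/(1.71−0.125) = 5.025/1.585 = 3.170 mg/L.
e^(−k_d t) = e^(−0.125×2.968) = 0.6900; e^(−k_a t) = e^(−1.71×2.968) = 0.006248.
D = 3.170 × (0.6900 − 0.006248) + 0.687 × 0.006248 = 2.168 + 0.004292 = 2.172 mg/L.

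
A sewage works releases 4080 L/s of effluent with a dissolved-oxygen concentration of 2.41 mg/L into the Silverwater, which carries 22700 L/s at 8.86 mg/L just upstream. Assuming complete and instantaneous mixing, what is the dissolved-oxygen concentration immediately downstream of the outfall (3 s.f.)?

Flow-weighted mixing: C = (Q_r C_r + Q_w C_w)/(Q_r + Q_w)
= (22700×8.86 + 4080×2.41)/(22700 + 4080) = 211000/26780 = 7.877 mg/L.

7.88 mg/L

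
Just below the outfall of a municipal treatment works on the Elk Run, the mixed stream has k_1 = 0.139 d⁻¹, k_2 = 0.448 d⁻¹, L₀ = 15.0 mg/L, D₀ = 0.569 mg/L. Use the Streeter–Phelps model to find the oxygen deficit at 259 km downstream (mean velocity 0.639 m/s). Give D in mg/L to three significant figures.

Travel time t = x/v = 259 km / (0.639 m/s) = 259000 m / 0.639 m/s = 405300 s = 4.691 d.
k_1 L₀/(k_2−k_1) = 0.139×15.0/(0.448−0.139) = 2.085/0.3090 = 6.748 mg/L.
e^(−k_1 t) = e^(−0.139×4.691) = 0.5210; e^(−k_2 t) = e^(−0.448×4.691) = 0.1223.
D = 6.748 × (0.5210 − 0.1223) + 0.569 × 0.1223 = 2.690 + 0.06956 = 2.760 mg/L.

D ≈ 2.76 mg/L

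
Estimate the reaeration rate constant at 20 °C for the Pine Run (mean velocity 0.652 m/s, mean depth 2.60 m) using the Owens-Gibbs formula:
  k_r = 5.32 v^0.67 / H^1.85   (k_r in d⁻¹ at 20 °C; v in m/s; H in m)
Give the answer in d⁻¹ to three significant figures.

k_r = 5.32 × 0.652^0.67 / 2.60^1.85 = 5.32 × 0.7508 / 5.857 = 0.6820 d⁻¹.

k_r ≈ 0.682 d⁻¹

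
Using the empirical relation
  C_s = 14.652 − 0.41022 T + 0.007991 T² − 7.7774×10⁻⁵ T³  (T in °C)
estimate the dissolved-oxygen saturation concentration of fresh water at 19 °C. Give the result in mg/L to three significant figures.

C_s ≈ 9.21 mg/L

C_s = 14.652 − 0.41022×19 + 0.007991×19² − 7.7774×10⁻⁵×19³ = 9.209 mg/L.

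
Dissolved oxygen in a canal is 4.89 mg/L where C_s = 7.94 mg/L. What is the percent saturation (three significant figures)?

61.6 % saturation

% saturation = C/C_s × 100 = 4.89/7.94 × 100 = 61.6 %.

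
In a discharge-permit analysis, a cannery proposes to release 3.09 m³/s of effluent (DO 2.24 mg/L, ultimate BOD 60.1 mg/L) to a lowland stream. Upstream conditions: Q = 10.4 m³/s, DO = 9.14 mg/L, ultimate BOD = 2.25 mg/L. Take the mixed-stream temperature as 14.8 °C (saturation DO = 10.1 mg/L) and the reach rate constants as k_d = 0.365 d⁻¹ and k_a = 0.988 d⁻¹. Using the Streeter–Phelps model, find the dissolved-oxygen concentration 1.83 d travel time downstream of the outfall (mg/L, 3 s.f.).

Mixed DO = (10.4×9.14 + 3.09×2.24)/(10.4+3.09) = 102.0/13.49 = 7.559 mg/L.
Mixed L₀ = (10.4×2.25 + 3.09×60.1)/(13.49) = 209.1/13.49 = 15.50 mg/L.
Initial deficit D₀ = C_s − DO₀ = 10.1 − 7.559 = 2.541 mg/L.
D(1.83) = [0.365×15.50/(0.988−0.365)](e^(−0.365×1.83) − e^(−0.988×1.83)) + 2.541 e^(−0.988×1.83)
= 9.082 × (0.5128 − 0.1640) + 2.541 × 0.1640 = 3.584 mg/L.
DO = 10.1 − 3.584 = 6.516 mg/L.

DO ≈ 6.52 mg/L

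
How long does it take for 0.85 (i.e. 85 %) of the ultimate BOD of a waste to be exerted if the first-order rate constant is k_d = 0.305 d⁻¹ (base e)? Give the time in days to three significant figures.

t ≈ 6.22 d

y/L₀ = 1 − e^(−k_d t) = 0.85 ⇒ e^(−k_d t) = 0.150
t = −ln(0.150) / 0.305 = 1.897 / 0.305 = 6.220 d.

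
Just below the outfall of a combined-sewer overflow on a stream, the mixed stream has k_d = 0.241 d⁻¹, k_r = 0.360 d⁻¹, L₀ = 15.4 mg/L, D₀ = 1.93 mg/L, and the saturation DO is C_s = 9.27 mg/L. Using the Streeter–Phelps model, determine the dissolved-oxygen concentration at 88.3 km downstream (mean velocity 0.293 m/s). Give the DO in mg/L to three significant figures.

DO ≈ 4.15 mg/L

Travel time t = x/v = 88.3 km / (0.293 m/s) = 88300 m / 0.293 m/s = 301400 s = 3.488 d.
k_d L₀/(k_r−k_d) = 0.241×15.4/(0.360−0.241) = 3.711/0.1190 = 31.19 mg/L.
e^(−k_d t) = e^(−0.241×3.488) = 0.4314; e^(−k_r t) = e^(−0.360×3.488) = 0.2849.
D = 31.19 × (0.4314 − 0.2849) + 1.93 × 0.2849 = 4.571 + 0.5498 = 5.121 mg/L.
DO = C_s − D = 9.27 − 5.121 = 4.149 mg/L.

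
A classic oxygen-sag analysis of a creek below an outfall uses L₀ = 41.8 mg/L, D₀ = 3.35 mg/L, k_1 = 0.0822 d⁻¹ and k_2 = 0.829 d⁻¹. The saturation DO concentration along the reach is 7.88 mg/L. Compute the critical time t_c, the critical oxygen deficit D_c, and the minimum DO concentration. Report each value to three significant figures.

With k_2/k_1 = 10.09 and 1 − D₀(k_2−k_1)/(k_1 L₀) = 0.2719,
t_c = ln(10.09 × 0.2719) / (0.829 − 0.0822) = ln(2.742) / 0.7468 = 1.009/0.7468 = 1.351 d.
D_c = (k_1/k_2) L₀ e^(−k_1 t_c) = (0.0822/0.829) × 41.8 × e^(−0.0822×1.351) = 0.09916 × 41.8 × 0.8949 = 3.709 mg/L.
Minimum DO = C_s − D_c = 7.88 − 3.709 = 4.171 mg/L.

t_c ≈ 1.35 d; D_c ≈ 3.71 mg/L; min DO ≈ 4.17 mg/L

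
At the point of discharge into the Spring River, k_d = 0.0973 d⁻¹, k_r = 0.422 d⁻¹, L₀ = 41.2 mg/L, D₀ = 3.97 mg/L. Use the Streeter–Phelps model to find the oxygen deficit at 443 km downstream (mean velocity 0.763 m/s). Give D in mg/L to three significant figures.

Travel time t = x/v = 443 km / (0.763 m/s) = 443000 m / 0.763 m/s = 580600 s = 6.720 d.
k_d L₀/(k_r−k_d) = 0.0973×41.2/(0.422−0.0973) = 4.009/0.3247 = 12.35 mg/L.
e^(−k_d t) = e^(−0.0973×6.720) = 0.5200; e^(−k_r t) = e^(−0.422×6.720) = 0.05867.
D = 12.35 × (0.5200 − 0.05867) + 3.97 × 0.05867 = 5.696 + 0.2329 = 5.929 mg/L.

D ≈ 5.93 mg/L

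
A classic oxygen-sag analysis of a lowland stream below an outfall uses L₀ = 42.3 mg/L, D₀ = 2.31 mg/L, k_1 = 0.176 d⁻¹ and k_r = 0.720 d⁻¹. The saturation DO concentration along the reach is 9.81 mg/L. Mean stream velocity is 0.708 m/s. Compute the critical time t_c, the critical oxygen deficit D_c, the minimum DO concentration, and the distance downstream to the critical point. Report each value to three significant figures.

t_c = [1/(k_r−k_1)] ln[(k_r/k_1)(1 − D₀(k_r−k_1)/(k_1 L₀))]
= [1/(0.720−0.176)] ln[(0.720/0.176)(1 − 2.31×0.5440/(0.176×42.3))]
= (1/0.5440) ln[4.091 × 0.8312] = 1.838 × ln(3.400) = 1.838 × 1.224 = 2.250 d.
L(t_c) = L₀ e^(−k_1 t_c) = 42.3 × 0.6730 = 28.47 mg/L, and at the critical point k_r D_c = k_1 L, so D_c = (0.176/0.720) × 28.47 = 6.959 mg/L.
Minimum DO = C_s − D_c = 9.81 − 6.959 = 2.851 mg/L.
x_c = v t_c = 0.708 m/s × 2.250 d × 86400 s/d = 137600 m ≈ 138 km.

t_c ≈ 2.25 d; D_c ≈ 6.96 mg/L; min DO ≈ 2.85 mg/L; x_c ≈ 138 km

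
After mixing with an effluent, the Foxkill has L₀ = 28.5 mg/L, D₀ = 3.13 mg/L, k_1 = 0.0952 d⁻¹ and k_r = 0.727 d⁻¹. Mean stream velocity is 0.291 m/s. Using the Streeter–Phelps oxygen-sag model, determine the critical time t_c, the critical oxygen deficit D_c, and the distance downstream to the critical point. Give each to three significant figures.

t_c = [1/(k_r−k_1)] ln[(k_r/k_1)(1 − D₀(k_r−k_1)/(k_1 L₀))]
= [1/(0.727−0.0952)] ln[(0.727/0.0952)(1 − 3.13×0.6318/(0.0952×28.5))]
= (1/0.6318) ln[7.637 × 0.2711] = 1.583 × ln(2.071) = 1.583 × 0.7278 = 1.152 d.
L(t_c) = L₀ e^(−k_1 t_c) = 28.5 × 0.8961 = 25.54 mg/L, and at the critical point k_r D_c = k_1 L, so D_c = (0.0952/0.727) × 25.54 = 3.344 mg/L.
x_c = v t_c = 0.291 m/s × 1.152 d × 86400 s/d = 28960 m ≈ 29.0 km.

t_c ≈ 1.15 d; D_c ≈ 3.34 mg/L; x_c ≈ 29.0 km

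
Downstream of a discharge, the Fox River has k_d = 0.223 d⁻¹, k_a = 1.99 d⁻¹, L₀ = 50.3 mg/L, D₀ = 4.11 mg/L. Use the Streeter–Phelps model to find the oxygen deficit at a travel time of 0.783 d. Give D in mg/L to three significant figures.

k_d L₀/(k_a−k_d) = 0.223×50.3/(1.99−0.223) = 11.22/1.767 = 6.348 mg/L.
e^(−k_d t) = e^(−0.223×0.7830) = 0.8398; e^(−k_a t) = e^(−1.99×0.7830) = 0.2105.
D = 6.348 × (0.8398 − 0.2105) + 4.11 × 0.2105 = 3.995 + 0.8652 = 4.860 mg/L.

D ≈ 4.86 mg/L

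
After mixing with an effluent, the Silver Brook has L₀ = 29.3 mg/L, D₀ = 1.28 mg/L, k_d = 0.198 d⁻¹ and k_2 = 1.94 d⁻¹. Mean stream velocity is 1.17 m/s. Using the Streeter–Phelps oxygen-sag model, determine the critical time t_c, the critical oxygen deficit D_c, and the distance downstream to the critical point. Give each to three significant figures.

t_c = [1/(k_2−k_d)] ln[(k_2/k_d)(1 − D₀(k_2−k_d)/(k_d L₀))]
= [1/(1.94−0.198)] ln[(1.94/0.198)(1 − 1.28×1.742/(0.198×29.3))]
= (1/1.742) ln[9.798 × 0.6157] = 0.5741 × ln(6.032) = 0.5741 × 1.797 = 1.032 d.
L(t_c) = L₀ e^(−k_d t_c) = 29.3 × 0.8152 = 23.89 mg/L, and at the critical point k_2 D_c = k_d L, so D_c = (0.198/1.94) × 23.89 = 2.438 mg/L.
x_c = v t_c = 1.17 m/s × 1.032 d × 86400 s/d = 104300 m ≈ 104 km.

t_c ≈ 1.03 d; D_c ≈ 2.44 mg/L; x_c ≈ 104 km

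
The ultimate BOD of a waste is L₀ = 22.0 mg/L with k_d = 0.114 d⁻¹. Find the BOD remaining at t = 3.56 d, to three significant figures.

L ≈ 14.7 mg/L

L_t = L₀ e^(−k_d t) = 22.0 × e^(−0.114×3.56) = 22.0 × 0.6664 = 14.66 mg/L.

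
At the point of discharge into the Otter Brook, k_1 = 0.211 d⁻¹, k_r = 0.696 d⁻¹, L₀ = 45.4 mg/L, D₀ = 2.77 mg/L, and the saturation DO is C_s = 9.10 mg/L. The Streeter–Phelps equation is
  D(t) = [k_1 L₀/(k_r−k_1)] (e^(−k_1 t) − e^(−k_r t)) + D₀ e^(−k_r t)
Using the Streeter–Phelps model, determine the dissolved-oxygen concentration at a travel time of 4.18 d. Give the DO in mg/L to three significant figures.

DO ≈ 1.85 mg/L

k_1 L₀/(k_r−k_1) = 0.211×45.4/(0.696−0.211) = 9.579/0.4850 = 19.75 mg/L.
e^(−k_1 t) = e^(−0.211×4.180) = 0.4140; e^(−k_r t) = e^(−0.696×4.180) = 0.05451.
D = 19.75 × (0.4140 − 0.05451) + 2.77 × 0.05451 = 7.100 + 0.1510 = 7.251 mg/L.
DO = C_s − D = 9.10 − 7.251 = 1.849 mg/L.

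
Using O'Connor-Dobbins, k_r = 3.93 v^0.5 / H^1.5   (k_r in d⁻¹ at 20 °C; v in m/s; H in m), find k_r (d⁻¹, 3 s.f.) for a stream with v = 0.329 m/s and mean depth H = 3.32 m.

k_r ≈ 0.373 d⁻¹

k_r = 3.93 × 0.329^0.5 / 3.32^1.5 = 3.93 × 0.5736 / 6.049 = 0.3726 d⁻¹.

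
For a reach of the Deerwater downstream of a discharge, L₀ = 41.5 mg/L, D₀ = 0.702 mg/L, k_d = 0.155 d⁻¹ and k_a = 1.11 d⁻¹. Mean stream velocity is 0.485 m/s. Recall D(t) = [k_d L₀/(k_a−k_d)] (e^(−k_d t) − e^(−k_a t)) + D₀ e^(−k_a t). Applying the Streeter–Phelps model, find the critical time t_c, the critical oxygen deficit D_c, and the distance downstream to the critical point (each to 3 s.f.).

t_c ≈ 1.95 d; D_c ≈ 4.29 mg/L; x_c ≈ 81.6 km

With k_a/k_d = 7.161 and 1 − D₀(k_a−k_d)/(k_d L₀) = 0.8958,
t_c = ln(7.161 × 0.8958) / (1.11 − 0.155) = ln(6.415) / 0.9550 = 1.859/0.9550 = 1.946 d.
L(t_c) = L₀ e^(−k_d t_c) = 41.5 × 0.7396 = 30.69 mg/L, and at the critical point k_a D_c = k_d L, so D_c = (0.155/1.11) × 30.69 = 4.286 mg/L.
x_c = v t_c = 0.485 m/s × 1.946 d × 86400 s/d = 81550 m ≈ 81.6 km.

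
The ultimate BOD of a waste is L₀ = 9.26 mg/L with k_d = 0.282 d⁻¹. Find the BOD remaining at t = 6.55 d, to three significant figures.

L_t = L₀ e^(−k_d t) = 9.26 × e^(−0.282×6.55) = 9.26 × 0.1577 = 1.460 mg/L.

L ≈ 1.46 mg/L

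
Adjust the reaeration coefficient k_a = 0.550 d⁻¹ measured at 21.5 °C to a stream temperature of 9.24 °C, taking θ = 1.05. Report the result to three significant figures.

k_a ≈ 0.302 d⁻¹

k_a(T₂) = k_a(T₁) · θ^(T₂−T₁) = 0.550 × 1.05^(9.24−21.5)
= 0.550 × 1.05^-12.3 = 0.550 × 0.5498 = 0.3024 d⁻¹.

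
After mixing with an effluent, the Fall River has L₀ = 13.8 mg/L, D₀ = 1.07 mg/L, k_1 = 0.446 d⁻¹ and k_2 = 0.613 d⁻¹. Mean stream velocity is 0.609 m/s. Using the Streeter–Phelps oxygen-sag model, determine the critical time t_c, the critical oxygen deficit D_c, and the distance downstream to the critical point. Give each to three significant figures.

At the critical point dD/dt = 0, so k_1 L₀ e^(−k_1 t) = k_2 D. Substituting D(t) from the Streeter–Phelps equation and solving for t gives
t_c = ln[(k_2/k_1)(1 − D₀(k_2−k_1)/(k_1 L₀))] / (k_2−k_1).
Here k_2−k_1 = 0.1670 d⁻¹ and 1 − D₀(k_2−k_1)/(k_1 L₀) = 1 − 1.07×0.1670/(0.446×13.8) = 0.9710, so
t_c = ln(1.374 × 0.9710) / 0.1670 = 0.2886 / 0.1670 = 1.728 d.
L(t_c) = L₀ e^(−k_1 t_c) = 13.8 × 0.4627 = 6.385 mg/L, and at the critical point k_2 D_c = k_1 L, so D_c = (0.446/0.613) × 6.385 = 4.646 mg/L.
x_c = v t_c = 0.609 m/s × 1.728 d × 86400 s/d = 90930 m ≈ 90.9 km.

t_c ≈ 1.73 d; D_c ≈ 4.65 mg/L; x_c ≈ 90.9 km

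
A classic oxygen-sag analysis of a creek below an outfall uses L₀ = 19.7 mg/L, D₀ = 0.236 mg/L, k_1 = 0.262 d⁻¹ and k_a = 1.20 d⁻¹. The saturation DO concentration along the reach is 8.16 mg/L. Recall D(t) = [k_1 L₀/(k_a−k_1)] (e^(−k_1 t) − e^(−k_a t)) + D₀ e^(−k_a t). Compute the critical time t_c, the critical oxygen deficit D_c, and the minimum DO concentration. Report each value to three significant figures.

With k_a/k_1 = 4.580 and 1 − D₀(k_a−k_1)/(k_1 L₀) = 0.9571,
t_c = ln(4.580 × 0.9571) / (1.20 − 0.262) = ln(4.384) / 0.9380 = 1.478/0.9380 = 1.576 d.
D_c = (k_1/k_a) L₀ e^(−k_1 t_c) = (0.262/1.20) × 19.7 × e^(−0.262×1.576) = 0.2183 × 19.7 × 0.6618 = 2.846 mg/L.
Minimum DO = C_s − D_c = 8.16 − 2.846 = 5.314 mg/L.

t_c ≈ 1.58 d; D_c ≈ 2.85 mg/L; min DO ≈ 5.31 mg/L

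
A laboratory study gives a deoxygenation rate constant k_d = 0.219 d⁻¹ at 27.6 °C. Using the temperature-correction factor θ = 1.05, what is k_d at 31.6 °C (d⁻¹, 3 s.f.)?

k_d(T₂) = k_d(T₁) · θ^(T₂−T₁) = 0.219 × 1.05^(31.6−27.6)
= 0.219 × 1.05^4.00 = 0.219 × 1.216 = 0.2662 d⁻¹.

k_d ≈ 0.266 d⁻¹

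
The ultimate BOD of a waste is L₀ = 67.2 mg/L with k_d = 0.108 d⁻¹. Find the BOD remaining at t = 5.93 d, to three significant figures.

L ≈ 35.4 mg/L

L_t = L₀ e^(−k_d t) = 67.2 × e^(−0.108×5.93) = 67.2 × 0.5271 = 35.42 mg/L.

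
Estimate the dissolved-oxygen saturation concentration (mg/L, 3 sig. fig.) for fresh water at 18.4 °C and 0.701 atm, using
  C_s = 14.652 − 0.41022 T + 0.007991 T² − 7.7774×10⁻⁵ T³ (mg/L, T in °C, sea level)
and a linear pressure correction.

At sea level: C_s = 14.652 − 0.41022×18.4 + 0.007991×18.4² − 7.7774×10⁻⁵×18.4³ = 9.325 mg/L.
Pressure correction: C_s' = 9.325 × 0.701 = 6.537 mg/L.

C_s ≈ 6.54 mg/L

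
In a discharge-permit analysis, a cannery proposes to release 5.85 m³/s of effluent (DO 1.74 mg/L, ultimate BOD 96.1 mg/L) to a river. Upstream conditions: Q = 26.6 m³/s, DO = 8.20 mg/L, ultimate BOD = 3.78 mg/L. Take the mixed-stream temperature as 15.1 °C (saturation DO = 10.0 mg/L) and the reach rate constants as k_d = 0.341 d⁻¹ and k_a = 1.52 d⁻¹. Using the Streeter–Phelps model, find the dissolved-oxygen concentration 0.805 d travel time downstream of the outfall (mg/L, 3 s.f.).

DO ≈ 6.38 mg/L

Mixed DO = (26.6×8.20 + 5.85×1.74)/(26.6+5.85) = 228.3/32.45 = 7.035 mg/L.
Mixed L₀ = (26.6×3.78 + 5.85×96.1)/(32.45) = 662.7/32.45 = 20.42 mg/L.
Initial deficit D₀ = C_s − DO₀ = 10.0 − 7.035 = 2.965 mg/L.
D(0.805) = [0.341×20.42/(1.52−0.341)](e^(−0.341×0.805) − e^(−1.52×0.805)) + 2.965 e^(−1.52×0.805)
= 5.907 × (0.7599 − 0.2942) + 2.965 × 0.2942 = 3.623 mg/L.
DO = 10.0 − 3.623 = 6.377 mg/L.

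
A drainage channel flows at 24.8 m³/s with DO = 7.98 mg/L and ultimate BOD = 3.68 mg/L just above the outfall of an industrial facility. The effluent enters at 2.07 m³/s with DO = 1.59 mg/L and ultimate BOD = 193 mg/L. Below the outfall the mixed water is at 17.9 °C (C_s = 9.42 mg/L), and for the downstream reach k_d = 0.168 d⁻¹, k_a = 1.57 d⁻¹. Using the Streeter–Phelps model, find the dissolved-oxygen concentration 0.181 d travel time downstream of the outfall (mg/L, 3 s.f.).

Mixed DO = (24.8×7.98 + 2.07×1.59)/(24.8+2.07) = 201.2/26.87 = 7.488 mg/L.
Mixed L₀ = (24.8×3.68 + 2.07×193)/(26.87) = 490.8/26.87 = 18.26 mg/L.
Initial deficit D₀ = C_s − DO₀ = 9.42 − 7.488 = 1.932 mg/L.
D(0.181) = [0.168×18.26/(1.57−0.168)](e^(−0.168×0.181) − e^(−1.57×0.181)) + 1.932 e^(−1.57×0.181)
= 2.189 × (0.9700 − 0.7526) + 1.932 × 0.7526 = 1.930 mg/L.
DO = 9.42 − 1.930 = 7.490 mg/L.

DO ≈ 7.49 mg/L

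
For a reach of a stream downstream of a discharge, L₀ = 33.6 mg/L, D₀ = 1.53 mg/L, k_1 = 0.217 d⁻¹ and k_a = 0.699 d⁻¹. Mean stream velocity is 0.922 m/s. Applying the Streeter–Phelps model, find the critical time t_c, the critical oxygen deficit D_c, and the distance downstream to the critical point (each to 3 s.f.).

t_c ≈ 2.21 d; D_c ≈ 6.46 mg/L; x_c ≈ 176 km

At the critical point dD/dt = 0, so k_1 L₀ e^(−k_1 t) = k_a D. Substituting D(t) from the Streeter–Phelps equation and solving for t gives
t_c = ln[(k_a/k_1)(1 − D₀(k_a−k_1)/(k_1 L₀))] / (k_a−k_1).
Here k_a−k_1 = 0.4820 d⁻¹ and 1 − D₀(k_a−k_1)/(k_1 L₀) = 1 − 1.53×0.4820/(0.217×33.6) = 0.8989, so
t_c = ln(3.221 × 0.8989) / 0.4820 = 1.063 / 0.4820 = 2.206 d.
D_c = (k_1/k_a) L₀ e^(−k_1 t_c) = (0.217/0.699) × 33.6 × e^(−0.217×2.206) = 0.3104 × 33.6 × 0.6196 = 6.463 mg/L.
x_c = v t_c = 0.922 m/s × 2.206 d × 86400 s/d = 175700 m ≈ 176 km.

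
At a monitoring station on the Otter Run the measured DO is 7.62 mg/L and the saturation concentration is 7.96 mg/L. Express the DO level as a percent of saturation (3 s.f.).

% saturation = C/C_s × 100 = 7.62/7.96 × 100 = 95.7 %.

95.7 % saturation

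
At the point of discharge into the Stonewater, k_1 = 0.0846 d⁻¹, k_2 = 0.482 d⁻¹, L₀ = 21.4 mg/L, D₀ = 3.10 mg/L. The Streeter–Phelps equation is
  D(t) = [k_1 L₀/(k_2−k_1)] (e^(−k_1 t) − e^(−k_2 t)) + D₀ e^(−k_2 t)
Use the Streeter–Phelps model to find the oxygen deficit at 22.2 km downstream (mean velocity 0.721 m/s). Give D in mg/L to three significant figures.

Travel time t = x/v = 22.2 km / (0.721 m/s) = 22200 m / 0.721 m/s = 30790 s = 0.3564 d.
k_1 L₀/(k_2−k_1) = 0.0846×21.4/(0.482−0.0846) = 1.810/0.3974 = 4.556 mg/L.
e^(−k_1 t) = e^(−0.0846×0.3564) = 0.9703; e^(−k_2 t) = e^(−0.482×0.3564) = 0.8422.
D = 4.556 × (0.9703 − 0.8422) + 3.10 × 0.8422 = 0.5837 + 2.611 = 3.194 mg/L.

D ≈ 3.19 mg/L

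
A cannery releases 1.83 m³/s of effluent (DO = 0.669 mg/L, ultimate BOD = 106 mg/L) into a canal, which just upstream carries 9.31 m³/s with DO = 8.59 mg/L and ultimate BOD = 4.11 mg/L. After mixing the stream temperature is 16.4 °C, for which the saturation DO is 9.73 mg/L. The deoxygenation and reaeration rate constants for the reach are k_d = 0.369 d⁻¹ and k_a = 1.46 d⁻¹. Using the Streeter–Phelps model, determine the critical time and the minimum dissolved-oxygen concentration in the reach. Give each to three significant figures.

Mixed DO = (9.31×8.59 + 1.83×0.669)/(9.31+1.83) = 81.20/11.14 = 7.289 mg/L.
Mixed L₀ = (9.31×4.11 + 1.83×106)/(11.14) = 232.2/11.14 = 20.85 mg/L.
Initial deficit D₀ = C_s − DO₀ = 9.73 − 7.289 = 2.441 mg/L.
t_c = (1/1.091) ln[(1.46/0.369)(1 − 2.441×1.091/(0.369×20.85))] = 0.9166 × ln(2.587) = 0.8711 d.
D_c = (0.369/1.46) × 20.85 × e^(−0.369×0.8711) = 0.2527 × 20.85 × 0.7251 = 3.821 mg/L.
Minimum DO = 9.73 − 3.821 = 5.909 mg/L.

t_c ≈ 0.871 d; minimum DO ≈ 5.91 mg/L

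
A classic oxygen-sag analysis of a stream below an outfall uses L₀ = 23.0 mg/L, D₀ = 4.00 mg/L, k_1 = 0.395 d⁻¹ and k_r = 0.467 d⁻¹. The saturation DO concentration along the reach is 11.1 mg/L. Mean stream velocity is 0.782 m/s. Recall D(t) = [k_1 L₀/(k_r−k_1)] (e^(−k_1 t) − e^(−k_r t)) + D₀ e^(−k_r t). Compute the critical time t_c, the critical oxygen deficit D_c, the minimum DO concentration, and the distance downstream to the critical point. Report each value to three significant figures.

With k_r/k_1 = 1.182 and 1 − D₀(k_r−k_1)/(k_1 L₀) = 0.9683,
t_c = ln(1.182 × 0.9683) / (0.467 − 0.395) = ln(1.145) / 0.07200 = 0.1352/0.07200 = 1.878 d.
D_c = (k_1/k_r) L₀ e^(−k_1 t_c) = (0.395/0.467) × 23.0 × e^(−0.395×1.878) = 0.8458 × 23.0 × 0.4762 = 9.264 mg/L.
Minimum DO = C_s − D_c = 11.1 − 9.264 = 1.836 mg/L.
x_c = v t_c = 0.782 m/s × 1.878 d × 86400 s/d = 126900 m ≈ 127 km.

t_c ≈ 1.88 d; D_c ≈ 9.26 mg/L; min DO ≈ 1.84 mg/L; x_c ≈ 127 km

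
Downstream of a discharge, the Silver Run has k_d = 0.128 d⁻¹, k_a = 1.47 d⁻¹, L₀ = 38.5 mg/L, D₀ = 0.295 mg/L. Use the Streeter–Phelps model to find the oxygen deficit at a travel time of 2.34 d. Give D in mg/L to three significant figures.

D ≈ 2.61 mg/L

k_d L₀/(k_a−k_d) = 0.128×38.5/(1.47−0.128) = 4.928/1.342 = 3.672 mg/L.
e^(−k_d t) = e^(−0.128×2.340) = 0.7412; e^(−k_a t) = e^(−1.47×2.340) = 0.03207.
D = 3.672 × (0.7412 − 0.03207) + 0.295 × 0.03207 = 2.604 + 0.009461 = 2.613 mg/L.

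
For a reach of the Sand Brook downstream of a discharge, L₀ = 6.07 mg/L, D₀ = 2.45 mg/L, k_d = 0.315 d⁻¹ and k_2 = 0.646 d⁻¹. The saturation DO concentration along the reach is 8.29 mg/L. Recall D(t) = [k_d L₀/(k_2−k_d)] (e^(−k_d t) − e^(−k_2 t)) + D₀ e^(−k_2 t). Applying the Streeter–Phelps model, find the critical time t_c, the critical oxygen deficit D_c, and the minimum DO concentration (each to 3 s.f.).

t_c = [1/(k_2−k_d)] ln[(k_2/k_d)(1 − D₀(k_2−k_d)/(k_d L₀))]
= [1/(0.646−0.315)] ln[(0.646/0.315)(1 − 2.45×0.3310/(0.315×6.07))]
= (1/0.3310) ln[2.051 × 0.5759] = 3.021 × ln(1.181) = 3.021 × 0.1664 = 0.5026 d.
D_c = (k_d/k_2) L₀ e^(−k_d t_c) = (0.315/0.646) × 6.07 × e^(−0.315×0.5026) = 0.4876 × 6.07 × 0.8536 = 2.526 mg/L.
Minimum DO = C_s − D_c = 8.29 − 2.526 = 5.764 mg/L.

t_c ≈ 0.503 d; D_c ≈ 2.53 mg/L; min DO ≈ 5.76 mg/L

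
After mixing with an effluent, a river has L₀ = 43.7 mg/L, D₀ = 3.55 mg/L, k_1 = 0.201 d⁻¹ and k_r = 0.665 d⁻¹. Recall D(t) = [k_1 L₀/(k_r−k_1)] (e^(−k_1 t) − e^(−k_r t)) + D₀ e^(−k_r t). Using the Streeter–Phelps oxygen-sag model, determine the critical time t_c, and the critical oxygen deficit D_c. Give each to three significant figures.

t_c ≈ 2.13 d; D_c ≈ 8.61 mg/L

With k_r/k_1 = 3.308 and 1 − D₀(k_r−k_1)/(k_1 L₀) = 0.8125,
t_c = ln(3.308 × 0.8125) / (0.665 − 0.201) = ln(2.688) / 0.4640 = 0.9888/0.4640 = 2.131 d.
L(t_c) = L₀ e^(−k_1 t_c) = 43.7 × 0.6516 = 28.47 mg/L, and at the critical point k_r D_c = k_1 L, so D_c = (0.201/0.665) × 28.47 = 8.607 mg/L.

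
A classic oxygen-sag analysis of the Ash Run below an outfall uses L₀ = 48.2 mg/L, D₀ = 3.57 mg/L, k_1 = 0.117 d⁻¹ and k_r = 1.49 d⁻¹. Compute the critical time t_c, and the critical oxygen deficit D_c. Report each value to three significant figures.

t_c ≈ 0.372 d; D_c ≈ 3.62 mg/L

With k_r/k_1 = 12.74 and 1 − D₀(k_r−k_1)/(k_1 L₀) = 0.1308,
t_c = ln(12.74 × 0.1308) / (1.49 − 0.117) = ln(1.666) / 1.373 = 0.5105/1.373 = 0.3718 d.
L(t_c) = L₀ e^(−k_1 t_c) = 48.2 × 0.9574 = 46.15 mg/L, and at the critical point k_r D_c = k_1 L, so D_c = (0.117/1.49) × 46.15 = 3.624 mg/L.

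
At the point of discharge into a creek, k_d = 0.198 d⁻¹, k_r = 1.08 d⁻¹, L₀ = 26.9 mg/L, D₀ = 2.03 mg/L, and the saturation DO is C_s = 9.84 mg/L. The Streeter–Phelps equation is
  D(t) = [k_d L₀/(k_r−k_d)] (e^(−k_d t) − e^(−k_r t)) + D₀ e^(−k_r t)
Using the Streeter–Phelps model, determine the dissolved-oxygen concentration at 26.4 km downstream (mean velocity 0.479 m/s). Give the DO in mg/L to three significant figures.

Travel time t = x/v = 26.4 km / (0.479 m/s) = 26400 m / 0.479 m/s = 55110 s = 0.6379 d.
k_d L₀/(k_r−k_d) = 0.198×26.9/(1.08−0.198) = 5.326/0.8820 = 6.039 mg/L.
e^(−k_d t) = e^(−0.198×0.6379) = 0.8813; e^(−k_r t) = e^(−1.08×0.6379) = 0.5021.
D = 6.039 × (0.8813 − 0.5021) + 2.03 × 0.5021 = 2.290 + 1.019 = 3.309 mg/L.
DO = C_s − D = 9.84 − 3.309 = 6.531 mg/L.

DO ≈ 6.53 mg/L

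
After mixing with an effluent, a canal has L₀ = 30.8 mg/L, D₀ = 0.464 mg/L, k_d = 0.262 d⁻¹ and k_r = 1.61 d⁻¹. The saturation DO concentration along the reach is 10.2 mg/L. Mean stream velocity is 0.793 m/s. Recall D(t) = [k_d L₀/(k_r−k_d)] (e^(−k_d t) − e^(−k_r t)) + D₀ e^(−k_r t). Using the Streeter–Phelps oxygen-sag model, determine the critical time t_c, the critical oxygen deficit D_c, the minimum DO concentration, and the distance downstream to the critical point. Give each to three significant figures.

t_c ≈ 1.29 d; D_c ≈ 3.58 mg/L; min DO ≈ 6.62 mg/L; x_c ≈ 88.2 km

t_c = [1/(k_r−k_d)] ln[(k_r/k_d)(1 − D₀(k_r−k_d)/(k_d L₀))]
= [1/(1.61−0.262)] ln[(1.61/0.262)(1 − 0.464×1.348/(0.262×30.8))]
= (1/1.348) ln[6.145 × 0.9225] = 0.7418 × ln(5.669) = 0.7418 × 1.735 = 1.287 d.
D_c = (k_d/k_r) L₀ e^(−k_d t_c) = (0.262/1.61) × 30.8 × e^(−0.262×1.287) = 0.1627 × 30.8 × 0.7138 = 3.577 mg/L.
Minimum DO = C_s − D_c = 10.2 − 3.577 = 6.623 mg/L.
x_c = v t_c = 0.793 m/s × 1.287 d × 86400 s/d = 88180 m ≈ 88.2 km.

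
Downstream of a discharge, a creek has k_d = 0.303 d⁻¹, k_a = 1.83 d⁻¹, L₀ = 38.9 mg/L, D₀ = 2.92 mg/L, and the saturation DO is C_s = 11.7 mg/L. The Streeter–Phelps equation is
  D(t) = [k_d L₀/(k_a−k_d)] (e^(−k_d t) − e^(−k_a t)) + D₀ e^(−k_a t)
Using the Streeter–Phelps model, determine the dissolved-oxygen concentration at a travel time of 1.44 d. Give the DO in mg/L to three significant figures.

DO ≈ 7.05 mg/L

k_d L₀/(k_a−k_d) = 0.303×38.9/(1.83−0.303) = 11.79/1.527 = 7.719 mg/L.
e^(−k_d t) = e^(−0.303×1.440) = 0.6464; e^(−k_a t) = e^(−1.83×1.440) = 0.07170.
D = 7.719 × (0.6464 − 0.07170) + 2.92 × 0.07170 = 4.436 + 0.2094 = 4.645 mg/L.
DO = C_s − D = 11.7 − 4.645 = 7.055 mg/L.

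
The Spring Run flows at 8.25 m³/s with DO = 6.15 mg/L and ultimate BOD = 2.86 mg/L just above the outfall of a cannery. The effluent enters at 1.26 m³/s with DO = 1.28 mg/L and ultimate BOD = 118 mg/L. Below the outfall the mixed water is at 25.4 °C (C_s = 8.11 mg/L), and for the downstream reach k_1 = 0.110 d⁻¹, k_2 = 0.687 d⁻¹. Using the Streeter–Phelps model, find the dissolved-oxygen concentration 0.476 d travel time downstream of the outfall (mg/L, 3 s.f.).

Mixed DO = (8.25×6.15 + 1.26×1.28)/(8.25+1.26) = 52.35/9.510 = 5.505 mg/L.
Mixed L₀ = (8.25×2.86 + 1.26×118)/(9.510) = 172.3/9.510 = 18.12 mg/L.
Initial deficit D₀ = C_s − DO₀ = 8.11 − 5.505 = 2.605 mg/L.
D(0.476) = [0.110×18.12/(0.687−0.110)](e^(−0.110×0.476) − e^(−0.687×0.476)) + 2.605 e^(−0.687×0.476)
= 3.453 × (0.9490 − 0.7211) + 2.605 × 0.7211 = 2.666 mg/L.
DO = 8.11 − 2.666 = 5.444 mg/L.

DO ≈ 5.44 mg/L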